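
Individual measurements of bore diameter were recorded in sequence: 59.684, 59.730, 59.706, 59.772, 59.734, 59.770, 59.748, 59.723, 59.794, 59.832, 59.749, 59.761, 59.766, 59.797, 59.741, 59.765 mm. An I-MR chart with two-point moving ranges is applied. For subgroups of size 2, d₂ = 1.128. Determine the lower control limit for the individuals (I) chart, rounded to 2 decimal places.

59.65

X̄ = (59.684 + 59.730 + 59.706 + 59.772 + 59.734 + 59.770 + 59.748 + 59.723 + 59.794 + 59.832 + 59.749 + 59.761 + 59.766 + 59.797 + 59.741 + 59.765) / 16 = 59.7545
Moving ranges: 0.046, 0.024, 0.066, 0.038, 0.036, 0.022, 0.025, 0.071, 0.038, 0.083, 0.012, 0.005, 0.031, 0.056, 0.024; M̄R̄ = 0.5770 / 15 = 0.0385
LCL = X̄ − 3·M̄R̄/d₂ = 59.7545 − 3 × 0.0385 / 1.128 = 59.6522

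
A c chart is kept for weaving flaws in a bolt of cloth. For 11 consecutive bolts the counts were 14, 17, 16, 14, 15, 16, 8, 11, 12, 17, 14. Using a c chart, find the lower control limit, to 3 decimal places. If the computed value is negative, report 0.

c̄ = (14 + 17 + 16 + 14 + 15 + 16 + 8 + 11 + 12 + 17 + 14) / 11 = 154 / 11 = 14.0000
LCL = c̄ − 3√c̄ = 14.0000 − 3 × 3.7417 = 2.7750

2.775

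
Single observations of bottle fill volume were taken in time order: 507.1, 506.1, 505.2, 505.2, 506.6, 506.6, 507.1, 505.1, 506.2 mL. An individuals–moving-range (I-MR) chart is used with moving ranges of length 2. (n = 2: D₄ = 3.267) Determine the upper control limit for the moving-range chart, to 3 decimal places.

2.818

Moving ranges: 1.0, 0.9, 0.0, 1.4, 0.0, 0.5, 2.0, 1.1; M̄R̄ = 6.9000 / 8 = 0.8625
UCL_MR = D₄·M̄R̄ = 3.267 × 0.8625 = 2.8178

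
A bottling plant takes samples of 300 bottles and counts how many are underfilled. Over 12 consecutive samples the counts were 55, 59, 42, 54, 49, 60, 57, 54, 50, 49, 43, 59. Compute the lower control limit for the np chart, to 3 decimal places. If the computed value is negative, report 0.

p̄ = Σdᵢ / (k·n) = 631 / (12 × 300) = 0.17528
LCL = np̄ − 3·√(np̄(1−p̄)) = 52.5833 − 3 × 6.5853 = 32.8273

32.827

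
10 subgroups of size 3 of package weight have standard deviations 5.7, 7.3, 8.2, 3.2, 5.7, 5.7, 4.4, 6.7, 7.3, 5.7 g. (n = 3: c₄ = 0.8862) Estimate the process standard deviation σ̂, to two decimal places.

s̄ = (5.7 + 7.3 + 8.2 + 3.2 + 5.7 + 5.7 + 4.4 + 6.7 + 7.3 + 5.7) / 10 = 5.9900
σ̂ = s̄ / c₄ = 5.9900 / 0.8862 = 6.7592

6.76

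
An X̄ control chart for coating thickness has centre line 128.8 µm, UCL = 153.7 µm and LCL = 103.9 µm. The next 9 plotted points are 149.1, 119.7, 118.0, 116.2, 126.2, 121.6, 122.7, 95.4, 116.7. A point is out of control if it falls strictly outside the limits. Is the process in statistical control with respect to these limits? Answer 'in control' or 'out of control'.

Compare each point to [103.9, 153.7]: sample 8 = 95.4 < LCL.

out of control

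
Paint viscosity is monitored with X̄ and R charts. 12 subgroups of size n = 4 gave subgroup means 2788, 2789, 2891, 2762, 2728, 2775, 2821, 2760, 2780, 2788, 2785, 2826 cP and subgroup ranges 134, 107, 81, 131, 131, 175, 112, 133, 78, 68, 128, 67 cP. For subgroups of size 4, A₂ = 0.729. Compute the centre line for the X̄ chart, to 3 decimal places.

2791.083

X̄̄ = (2788 + 2789 + 2891 + 2762 + 2728 + 2775 + 2821 + 2760 + 2780 + 2788 + 2785 + 2826) / 12 = 33493.0000 / 12 = 2791.0833
CL = X̄̄ = 2791.0833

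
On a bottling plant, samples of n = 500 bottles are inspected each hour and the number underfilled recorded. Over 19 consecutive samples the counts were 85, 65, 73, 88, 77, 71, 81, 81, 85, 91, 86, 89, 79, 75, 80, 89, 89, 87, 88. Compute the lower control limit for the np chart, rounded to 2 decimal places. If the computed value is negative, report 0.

57.21

p̄ = Σdᵢ / (k·n) = 1559 / (19 × 500) = 0.16411
LCL = np̄ − 3·√(np̄(1−p̄)) = 82.0526 − 3 × 8.2817 = 57.2074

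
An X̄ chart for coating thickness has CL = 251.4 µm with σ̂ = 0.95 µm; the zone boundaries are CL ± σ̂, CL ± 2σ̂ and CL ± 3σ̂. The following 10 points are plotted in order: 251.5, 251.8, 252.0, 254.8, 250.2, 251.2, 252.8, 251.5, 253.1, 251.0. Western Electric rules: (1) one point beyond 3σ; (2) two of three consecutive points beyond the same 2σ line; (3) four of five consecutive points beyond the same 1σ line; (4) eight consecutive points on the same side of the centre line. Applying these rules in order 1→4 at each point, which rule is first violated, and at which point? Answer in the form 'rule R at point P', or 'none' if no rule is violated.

Zone of each point (C = within 1σ̂, B = 1σ̂–2σ̂, A = 2σ̂–3σ̂, * = beyond 3σ̂; sign = side of CL): 1:+C, 2:+C, 3:+C, 4:+*, 5:-B, 6:-C, 7:+B, 8:+C, 9:+B, 10:-C
Rule 1 (one point beyond the 3σ limits) is satisfied at point 4.

rule 1 at point 4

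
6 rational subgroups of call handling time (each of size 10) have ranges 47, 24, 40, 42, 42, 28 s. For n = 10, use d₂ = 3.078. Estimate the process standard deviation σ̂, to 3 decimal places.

R̄ = (47 + 24 + 40 + 42 + 42 + 28) / 6 = 37.1667
σ̂ = R̄ / d₂ = 37.1667 / 3.078 = 12.0749

12.075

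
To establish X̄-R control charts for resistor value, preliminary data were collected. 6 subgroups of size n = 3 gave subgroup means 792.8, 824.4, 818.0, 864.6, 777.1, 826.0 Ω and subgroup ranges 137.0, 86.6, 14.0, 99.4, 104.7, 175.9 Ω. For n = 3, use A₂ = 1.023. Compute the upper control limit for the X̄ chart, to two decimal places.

922.45

X̄̄ = (792.8 + 824.4 + 818.0 + 864.6 + 777.1 + 826.0) / 6 = 4902.9000 / 6 = 817.1500
R̄ = (137.0 + 86.6 + 14.0 + 99.4 + 104.7 + 175.9) / 6 = 617.6000 / 6 = 102.9333
UCL = X̄̄ + A₂·R̄ = 817.1500 + 1.023 × 102.9333 = 922.4508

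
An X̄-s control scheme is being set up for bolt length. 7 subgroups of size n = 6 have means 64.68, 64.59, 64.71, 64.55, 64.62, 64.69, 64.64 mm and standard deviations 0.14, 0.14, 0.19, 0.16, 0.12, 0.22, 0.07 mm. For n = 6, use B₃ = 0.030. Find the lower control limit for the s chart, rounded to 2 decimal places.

0.00

s̄ = (0.14 + 0.14 + 0.19 + 0.16 + 0.12 + 0.22 + 0.07) / 7 = 0.1486
LCL_s = B₃·s̄ = 0.030 × 0.1486 = 0.0045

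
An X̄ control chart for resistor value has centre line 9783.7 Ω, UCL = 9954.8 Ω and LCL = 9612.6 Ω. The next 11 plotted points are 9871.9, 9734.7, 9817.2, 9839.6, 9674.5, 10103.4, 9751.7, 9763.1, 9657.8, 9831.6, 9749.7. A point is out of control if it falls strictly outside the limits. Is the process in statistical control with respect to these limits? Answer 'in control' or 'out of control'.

out of control

Compare each point to [9612.6, 9954.8]: sample 6 = 10103.4 > UCL.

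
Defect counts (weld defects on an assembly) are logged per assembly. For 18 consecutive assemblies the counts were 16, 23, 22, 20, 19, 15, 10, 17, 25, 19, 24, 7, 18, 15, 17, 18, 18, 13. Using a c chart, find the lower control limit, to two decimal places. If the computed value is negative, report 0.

c̄ = (16 + 23 + 22 + 20 + 19 + 15 + 10 + 17 + 25 + 19 + 24 + 7 + 18 + 15 + 17 + 18 + 18 + 13) / 18 = 316 / 18 = 17.5556
LCL = c̄ − 3√c̄ = 17.5556 − 3 × 4.1899 = 4.9858

4.99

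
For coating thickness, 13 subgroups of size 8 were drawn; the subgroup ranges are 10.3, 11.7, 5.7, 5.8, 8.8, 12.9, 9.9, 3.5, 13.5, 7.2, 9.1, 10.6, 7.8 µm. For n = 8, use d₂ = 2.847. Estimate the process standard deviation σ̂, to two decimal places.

R̄ = (10.3 + 11.7 + 5.7 + 5.8 + 8.8 + 12.9 + 9.9 + 3.5 + 13.5 + 7.2 + 9.1 + 10.6 + 7.8) / 13 = 8.9846
σ̂ = R̄ / d₂ = 8.9846 / 2.847 = 3.1558

3.16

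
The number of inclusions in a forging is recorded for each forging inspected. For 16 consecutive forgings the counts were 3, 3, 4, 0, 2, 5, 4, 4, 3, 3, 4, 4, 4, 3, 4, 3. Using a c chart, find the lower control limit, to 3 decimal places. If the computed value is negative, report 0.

c̄ = (3 + 3 + 4 + 0 + 2 + 5 + 4 + 4 + 3 + 3 + 4 + 4 + 4 + 3 + 4 + 3) / 16 = 53 / 16 = 3.3125
LCL = c̄ − 3√c̄ = 3.3125 − 3 × 1.8200 = -2.1476 → 0 (cannot be negative)

0.000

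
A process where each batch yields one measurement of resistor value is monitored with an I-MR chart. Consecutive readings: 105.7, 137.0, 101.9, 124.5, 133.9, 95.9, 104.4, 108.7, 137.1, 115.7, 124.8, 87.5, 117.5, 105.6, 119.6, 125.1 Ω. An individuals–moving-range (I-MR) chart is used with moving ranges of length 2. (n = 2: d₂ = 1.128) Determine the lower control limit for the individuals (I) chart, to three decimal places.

60.909

X̄ = (105.7 + 137.0 + 101.9 + 124.5 + 133.9 + 95.9 + 104.4 + 108.7 + 137.1 + 115.7 + 124.8 + 87.5 + 117.5 + 105.6 + 119.6 + 125.1) / 16 = 115.3063
Moving ranges: 31.3, 35.1, 22.6, 9.4, 38.0, 8.5, 4.3, 28.4, 21.4, 9.1, 37.3, 30.0, 11.9, 14.0, 5.5; M̄R̄ = 306.8000 / 15 = 20.4533
LCL = X̄ − 3·M̄R̄/d₂ = 115.3063 − 3 × 20.4533 / 1.128 = 60.9091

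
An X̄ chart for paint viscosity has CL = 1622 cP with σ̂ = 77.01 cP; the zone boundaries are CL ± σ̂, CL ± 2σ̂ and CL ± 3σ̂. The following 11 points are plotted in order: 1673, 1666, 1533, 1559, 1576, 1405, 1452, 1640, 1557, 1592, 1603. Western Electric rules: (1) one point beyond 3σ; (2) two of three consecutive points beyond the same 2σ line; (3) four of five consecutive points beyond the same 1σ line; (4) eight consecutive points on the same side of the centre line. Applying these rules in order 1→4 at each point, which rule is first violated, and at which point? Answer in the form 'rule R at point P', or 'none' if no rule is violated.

Zone of each point (C = within 1σ̂, B = 1σ̂–2σ̂, A = 2σ̂–3σ̂, * = beyond 3σ̂; sign = side of CL): 1:+C, 2:+C, 3:-B, 4:-C, 5:-C, 6:-A, 7:-A, 8:+C, 9:-C, 10:-C, 11:-C
Rule 2 (two of three consecutive points beyond the same 2σ limit) is satisfied at point 7.

rule 2 at point 7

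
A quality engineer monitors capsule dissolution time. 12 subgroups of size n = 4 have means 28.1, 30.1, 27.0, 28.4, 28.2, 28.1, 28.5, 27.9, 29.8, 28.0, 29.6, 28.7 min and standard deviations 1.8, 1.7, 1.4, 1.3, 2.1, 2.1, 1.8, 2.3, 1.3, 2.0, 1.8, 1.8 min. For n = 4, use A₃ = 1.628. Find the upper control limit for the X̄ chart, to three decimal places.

31.437

X̄̄ = (28.1 + 30.1 + 27.0 + 28.4 + 28.2 + 28.1 + 28.5 + 27.9 + 29.8 + 28.0 + 29.6 + 28.7) / 12 = 28.5333
s̄ = (1.8 + 1.7 + 1.4 + 1.3 + 2.1 + 2.1 + 1.8 + 2.3 + 1.3 + 2.0 + 1.8 + 1.8) / 12 = 1.7833
UCL = X̄̄ + A₃·s̄ = 28.5333 + 1.628 × 1.7833 = 31.4366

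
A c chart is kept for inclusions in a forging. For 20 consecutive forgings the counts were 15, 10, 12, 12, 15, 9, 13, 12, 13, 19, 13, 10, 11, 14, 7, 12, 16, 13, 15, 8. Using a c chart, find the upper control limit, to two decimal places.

23.04

c̄ = (15 + 10 + 12 + 12 + 15 + 9 + 13 + 12 + 13 + 19 + 13 + 10 + 11 + 14 + 7 + 12 + 16 + 13 + 15 + 8) / 20 = 249 / 20 = 12.4500
UCL = c̄ + 3√c̄ = 12.4500 + 3 × √12.4500 = 12.4500 + 3 × 3.5285 = 23.0354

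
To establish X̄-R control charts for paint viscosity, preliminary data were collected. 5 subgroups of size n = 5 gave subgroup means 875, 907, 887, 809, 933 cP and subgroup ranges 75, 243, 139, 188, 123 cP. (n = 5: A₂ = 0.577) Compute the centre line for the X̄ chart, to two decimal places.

X̄̄ = (875 + 907 + 887 + 809 + 933) / 5 = 4411.0000 / 5 = 882.2000
CL = X̄̄ = 882.2000

882.20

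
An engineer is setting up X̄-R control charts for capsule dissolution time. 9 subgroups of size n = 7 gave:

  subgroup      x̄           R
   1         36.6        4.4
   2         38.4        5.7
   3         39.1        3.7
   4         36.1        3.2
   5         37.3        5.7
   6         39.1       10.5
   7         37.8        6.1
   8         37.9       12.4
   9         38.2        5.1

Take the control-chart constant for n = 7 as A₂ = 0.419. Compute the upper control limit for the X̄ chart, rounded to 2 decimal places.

40.48

X̄̄ = (36.6 + 38.4 + 39.1 + 36.1 + 37.3 + 39.1 + 37.8 + 37.9 + 38.2) / 9 = 340.5000 / 9 = 37.8333
R̄ = (4.4 + 5.7 + 3.7 + 3.2 + 5.7 + 10.5 + 6.1 + 12.4 + 5.1) / 9 = 56.8000 / 9 = 6.3111
UCL = X̄̄ + A₂·R̄ = 37.8333 + 0.419 × 6.3111 = 40.4777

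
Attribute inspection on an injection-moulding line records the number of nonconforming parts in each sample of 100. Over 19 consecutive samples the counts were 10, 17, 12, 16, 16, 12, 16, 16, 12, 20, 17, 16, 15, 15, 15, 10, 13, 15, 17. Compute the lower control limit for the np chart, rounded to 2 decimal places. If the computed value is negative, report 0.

4.10

p̄ = Σdᵢ / (k·n) = 280 / (19 × 100) = 0.14737
LCL = np̄ − 3·√(np̄(1−p̄)) = 14.7368 − 3 × 3.5447 = 4.1027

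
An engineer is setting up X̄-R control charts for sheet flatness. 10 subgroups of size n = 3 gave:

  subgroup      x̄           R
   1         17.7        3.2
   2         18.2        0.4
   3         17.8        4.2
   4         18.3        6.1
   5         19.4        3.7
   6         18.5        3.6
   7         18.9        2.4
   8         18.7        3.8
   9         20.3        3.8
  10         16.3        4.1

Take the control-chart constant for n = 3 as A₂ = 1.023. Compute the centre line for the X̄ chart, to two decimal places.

X̄̄ = (17.7 + 18.2 + 17.8 + 18.3 + 19.4 + 18.5 + 18.9 + 18.7 + 20.3 + 16.3) / 10 = 184.1000 / 10 = 18.4100
CL = X̄̄ = 18.4100

18.41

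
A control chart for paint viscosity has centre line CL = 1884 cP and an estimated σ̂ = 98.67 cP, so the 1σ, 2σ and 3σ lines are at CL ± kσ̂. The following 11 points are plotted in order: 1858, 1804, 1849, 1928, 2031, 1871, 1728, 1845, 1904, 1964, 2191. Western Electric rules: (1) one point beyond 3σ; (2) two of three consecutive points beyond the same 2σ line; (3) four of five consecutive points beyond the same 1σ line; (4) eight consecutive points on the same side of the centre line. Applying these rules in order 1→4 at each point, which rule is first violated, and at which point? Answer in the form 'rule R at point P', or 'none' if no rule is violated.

rule 1 at point 11

Zone of each point (C = within 1σ̂, B = 1σ̂–2σ̂, A = 2σ̂–3σ̂, * = beyond 3σ̂; sign = side of CL): 1:-C, 2:-C, 3:-C, 4:+C, 5:+B, 6:-C, 7:-B, 8:-C, 9:+C, 10:+C, 11:+*
Rule 1 (one point beyond the 3σ limits) is satisfied at point 11.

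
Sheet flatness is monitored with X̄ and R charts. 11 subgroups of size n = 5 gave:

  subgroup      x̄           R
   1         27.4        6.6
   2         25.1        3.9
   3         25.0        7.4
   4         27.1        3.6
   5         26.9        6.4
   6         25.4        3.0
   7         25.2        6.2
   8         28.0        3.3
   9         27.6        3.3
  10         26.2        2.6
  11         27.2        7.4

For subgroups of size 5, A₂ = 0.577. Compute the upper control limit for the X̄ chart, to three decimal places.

29.280

X̄̄ = (27.4 + 25.1 + 25.0 + 27.1 + 26.9 + 25.4 + 25.2 + 28.0 + 27.6 + 26.2 + 27.2) / 11 = 291.1000 / 11 = 26.4636
R̄ = (6.6 + 3.9 + 7.4 + 3.6 + 6.4 + 3.0 + 6.2 + 3.3 + 3.3 + 2.6 + 7.4) / 11 = 53.7000 / 11 = 4.8818
UCL = X̄̄ + A₂·R̄ = 26.4636 + 0.577 × 4.8818 = 29.2804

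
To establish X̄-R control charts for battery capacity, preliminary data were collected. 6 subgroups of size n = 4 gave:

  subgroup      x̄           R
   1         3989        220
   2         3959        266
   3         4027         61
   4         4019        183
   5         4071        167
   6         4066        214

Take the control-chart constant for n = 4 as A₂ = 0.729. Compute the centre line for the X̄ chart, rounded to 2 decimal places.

4021.83

X̄̄ = (3989 + 3959 + 4027 + 4019 + 4071 + 4066) / 6 = 24131.0000 / 6 = 4021.8333
CL = X̄̄ = 4021.8333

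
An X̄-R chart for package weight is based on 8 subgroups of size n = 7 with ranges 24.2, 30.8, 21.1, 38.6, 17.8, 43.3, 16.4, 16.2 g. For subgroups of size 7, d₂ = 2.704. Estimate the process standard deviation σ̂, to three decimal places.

R̄ = (24.2 + 30.8 + 21.1 + 38.6 + 17.8 + 43.3 + 16.4 + 16.2) / 8 = 26.0500
σ̂ = R̄ / d₂ = 26.0500 / 2.704 = 9.6339

9.634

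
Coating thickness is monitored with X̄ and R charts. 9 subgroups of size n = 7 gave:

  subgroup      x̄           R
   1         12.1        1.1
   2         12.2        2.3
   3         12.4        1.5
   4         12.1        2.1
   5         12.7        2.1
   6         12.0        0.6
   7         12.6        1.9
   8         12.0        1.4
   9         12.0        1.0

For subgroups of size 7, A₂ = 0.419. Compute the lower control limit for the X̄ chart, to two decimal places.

X̄̄ = (12.1 + 12.2 + 12.4 + 12.1 + 12.7 + 12.0 + 12.6 + 12.0 + 12.0) / 9 = 110.1000 / 9 = 12.2333
R̄ = (1.1 + 2.3 + 1.5 + 2.1 + 2.1 + 0.6 + 1.9 + 1.4 + 1.0) / 9 = 14.0000 / 9 = 1.5556
LCL = X̄̄ − A₂·R̄ = 12.2333 − 0.419 × 1.5556 = 11.5816

11.58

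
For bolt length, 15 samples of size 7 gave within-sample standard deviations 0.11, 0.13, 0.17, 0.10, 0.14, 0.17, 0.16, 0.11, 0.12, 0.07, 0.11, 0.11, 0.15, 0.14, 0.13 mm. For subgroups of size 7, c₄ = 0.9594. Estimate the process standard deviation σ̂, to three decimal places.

s̄ = (0.11 + 0.13 + 0.17 + 0.10 + 0.14 + 0.17 + 0.16 + 0.11 + 0.12 + 0.07 + 0.11 + 0.11 + 0.15 + 0.14 + 0.13) / 15 = 0.1280
σ̂ = s̄ / c₄ = 0.1280 / 0.9594 = 0.1334

0.133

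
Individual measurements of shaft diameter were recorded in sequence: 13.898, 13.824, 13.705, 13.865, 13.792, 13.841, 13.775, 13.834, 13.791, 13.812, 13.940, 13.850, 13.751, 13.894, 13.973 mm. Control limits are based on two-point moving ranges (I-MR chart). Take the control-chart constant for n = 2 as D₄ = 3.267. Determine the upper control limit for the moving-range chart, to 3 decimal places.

0.281

Moving ranges: 0.074, 0.119, 0.160, 0.073, 0.049, 0.066, 0.059, 0.043, 0.021, 0.128, 0.090, 0.099, 0.143, 0.079; M̄R̄ = 1.2030 / 14 = 0.0859
UCL_MR = D₄·M̄R̄ = 3.267 × 0.0859 = 0.2807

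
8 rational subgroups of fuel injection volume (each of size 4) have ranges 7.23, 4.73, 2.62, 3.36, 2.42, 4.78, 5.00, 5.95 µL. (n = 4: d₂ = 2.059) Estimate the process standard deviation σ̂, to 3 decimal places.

2.191

R̄ = (7.23 + 4.73 + 2.62 + 3.36 + 2.42 + 4.78 + 5.00 + 5.95) / 8 = 4.5113
σ̂ = R̄ / d₂ = 4.5113 / 2.059 = 2.1910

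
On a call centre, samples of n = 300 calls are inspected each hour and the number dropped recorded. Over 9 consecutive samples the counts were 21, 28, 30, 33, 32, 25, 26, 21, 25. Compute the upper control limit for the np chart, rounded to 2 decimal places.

41.59

p̄ = Σdᵢ / (k·n) = 241 / (9 × 300) = 0.08926
UCL = np̄ + 3·√(np̄(1−p̄)) = 26.7778 + 3 × √(26.7778×0.91074) = 26.7778 + 3 × 4.9384 = 41.5929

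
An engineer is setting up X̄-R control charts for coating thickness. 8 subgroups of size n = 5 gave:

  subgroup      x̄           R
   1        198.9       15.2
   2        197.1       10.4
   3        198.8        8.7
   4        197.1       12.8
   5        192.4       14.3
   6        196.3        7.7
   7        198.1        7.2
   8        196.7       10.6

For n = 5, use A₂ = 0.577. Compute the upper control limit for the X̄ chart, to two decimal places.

203.19

X̄̄ = (198.9 + 197.1 + 198.8 + 197.1 + 192.4 + 196.3 + 198.1 + 196.7) / 8 = 1575.4000 / 8 = 196.9250
R̄ = (15.2 + 10.4 + 8.7 + 12.8 + 14.3 + 7.7 + 7.2 + 10.6) / 8 = 86.9000 / 8 = 10.8625
UCL = X̄̄ + A₂·R̄ = 196.9250 + 0.577 × 10.8625 = 203.1927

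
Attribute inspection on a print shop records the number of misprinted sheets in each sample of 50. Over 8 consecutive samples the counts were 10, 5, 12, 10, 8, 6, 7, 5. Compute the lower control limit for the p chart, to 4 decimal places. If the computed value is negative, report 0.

p̄ = Σdᵢ / (k·n) = 63 / (8 × 50) = 0.15750
LCL = p̄ − 3·√(p̄(1−p̄)/n) = 0.15750 − 3 × 0.05152 = 0.00295

0.0030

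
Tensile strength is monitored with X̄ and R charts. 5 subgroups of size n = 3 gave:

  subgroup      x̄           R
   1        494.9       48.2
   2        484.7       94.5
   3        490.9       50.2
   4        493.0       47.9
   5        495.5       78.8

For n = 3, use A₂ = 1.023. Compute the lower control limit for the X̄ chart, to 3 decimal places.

426.410

X̄̄ = (494.9 + 484.7 + 490.9 + 493.0 + 495.5) / 5 = 2459.0000 / 5 = 491.8000
R̄ = (48.2 + 94.5 + 50.2 + 47.9 + 78.8) / 5 = 319.6000 / 5 = 63.9200
LCL = X̄̄ − A₂·R̄ = 491.8000 − 1.023 × 63.9200 = 426.4098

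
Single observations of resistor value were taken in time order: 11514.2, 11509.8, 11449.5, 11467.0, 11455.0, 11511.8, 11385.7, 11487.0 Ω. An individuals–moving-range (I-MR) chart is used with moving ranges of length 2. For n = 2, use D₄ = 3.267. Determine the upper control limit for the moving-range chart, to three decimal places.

Moving ranges: 4.4, 60.3, 17.5, 12.0, 56.8, 126.1, 101.3; M̄R̄ = 378.4000 / 7 = 54.0571
UCL_MR = D₄·M̄R̄ = 3.267 × 54.0571 = 176.6047

176.605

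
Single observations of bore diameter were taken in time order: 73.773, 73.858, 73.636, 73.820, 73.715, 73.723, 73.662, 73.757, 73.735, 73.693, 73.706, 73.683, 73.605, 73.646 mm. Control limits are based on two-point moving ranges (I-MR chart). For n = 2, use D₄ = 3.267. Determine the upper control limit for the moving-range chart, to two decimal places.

Moving ranges: 0.085, 0.222, 0.184, 0.105, 0.008, 0.061, 0.095, 0.022, 0.042, 0.013, 0.023, 0.078, 0.041; M̄R̄ = 0.9790 / 13 = 0.0753
UCL_MR = D₄·M̄R̄ = 3.267 × 0.0753 = 0.2460

0.25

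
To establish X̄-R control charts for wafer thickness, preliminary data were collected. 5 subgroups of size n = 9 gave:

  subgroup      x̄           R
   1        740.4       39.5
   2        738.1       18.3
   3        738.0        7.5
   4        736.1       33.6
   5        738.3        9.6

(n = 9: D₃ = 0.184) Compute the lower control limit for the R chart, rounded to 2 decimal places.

R̄ = (39.5 + 18.3 + 7.5 + 33.6 + 9.6) / 5 = 108.5000 / 5 = 21.7000
LCL_R = D₃·R̄ = 0.184 × 21.7000 = 3.9928

3.99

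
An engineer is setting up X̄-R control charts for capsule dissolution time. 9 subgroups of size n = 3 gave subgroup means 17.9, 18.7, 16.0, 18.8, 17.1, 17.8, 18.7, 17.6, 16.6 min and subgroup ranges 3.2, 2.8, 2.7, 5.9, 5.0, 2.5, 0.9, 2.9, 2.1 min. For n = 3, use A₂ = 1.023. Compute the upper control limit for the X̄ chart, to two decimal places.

20.87

X̄̄ = (17.9 + 18.7 + 16.0 + 18.8 + 17.1 + 17.8 + 18.7 + 17.6 + 16.6) / 9 = 159.2000 / 9 = 17.6889
R̄ = (3.2 + 2.8 + 2.7 + 5.9 + 5.0 + 2.5 + 0.9 + 2.9 + 2.1) / 9 = 28.0000 / 9 = 3.1111
UCL = X̄̄ + A₂·R̄ = 17.6889 + 1.023 × 3.1111 = 20.8716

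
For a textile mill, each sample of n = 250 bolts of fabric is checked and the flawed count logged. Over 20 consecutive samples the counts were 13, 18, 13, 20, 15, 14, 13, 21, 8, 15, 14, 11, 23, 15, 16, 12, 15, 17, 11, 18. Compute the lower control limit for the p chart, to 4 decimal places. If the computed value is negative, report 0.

p̄ = Σdᵢ / (k·n) = 302 / (20 × 250) = 0.06040
LCL = p̄ − 3·√(p̄(1−p̄)/n) = 0.06040 − 3 × 0.01507 = 0.01520

0.0152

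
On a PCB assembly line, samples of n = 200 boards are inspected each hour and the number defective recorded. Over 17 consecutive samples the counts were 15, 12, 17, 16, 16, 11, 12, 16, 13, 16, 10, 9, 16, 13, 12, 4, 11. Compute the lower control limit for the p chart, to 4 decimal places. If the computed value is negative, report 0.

0.0123

p̄ = Σdᵢ / (k·n) = 219 / (17 × 200) = 0.06441
LCL = p̄ − 3·√(p̄(1−p̄)/n) = 0.06441 − 3 × 0.01736 = 0.01234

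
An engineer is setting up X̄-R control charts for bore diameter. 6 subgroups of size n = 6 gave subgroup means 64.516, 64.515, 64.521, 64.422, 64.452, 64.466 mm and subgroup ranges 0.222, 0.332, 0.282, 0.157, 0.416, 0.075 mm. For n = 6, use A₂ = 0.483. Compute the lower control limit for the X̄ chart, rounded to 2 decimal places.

X̄̄ = (64.516 + 64.515 + 64.521 + 64.422 + 64.452 + 64.466) / 6 = 386.8920 / 6 = 64.4820
R̄ = (0.222 + 0.332 + 0.282 + 0.157 + 0.416 + 0.075) / 6 = 1.4840 / 6 = 0.2473
LCL = X̄̄ − A₂·R̄ = 64.4820 − 0.483 × 0.2473 = 64.3625

64.36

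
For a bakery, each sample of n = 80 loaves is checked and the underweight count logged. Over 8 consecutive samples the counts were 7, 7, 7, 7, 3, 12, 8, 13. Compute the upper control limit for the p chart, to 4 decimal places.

p̄ = Σdᵢ / (k·n) = 64 / (8 × 80) = 0.10000
UCL = p̄ + 3·√(p̄(1−p̄)/n) = 0.10000 + 3 × √(0.10000×0.90000/80) = 0.10000 + 3 × 0.03354 = 0.20062

0.2006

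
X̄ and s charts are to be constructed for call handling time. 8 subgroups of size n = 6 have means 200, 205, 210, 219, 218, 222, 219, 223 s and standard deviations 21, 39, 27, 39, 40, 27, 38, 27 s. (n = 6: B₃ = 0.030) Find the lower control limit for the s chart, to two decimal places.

s̄ = (21 + 39 + 27 + 39 + 40 + 27 + 38 + 27) / 8 = 32.2500
LCL_s = B₃·s̄ = 0.030 × 32.2500 = 0.9675

0.97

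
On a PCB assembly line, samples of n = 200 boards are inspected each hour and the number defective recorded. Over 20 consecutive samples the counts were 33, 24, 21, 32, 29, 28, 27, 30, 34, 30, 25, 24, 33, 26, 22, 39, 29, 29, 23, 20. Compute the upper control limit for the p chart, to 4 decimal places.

0.2130

p̄ = Σdᵢ / (k·n) = 558 / (20 × 200) = 0.13950
UCL = p̄ + 3·√(p̄(1−p̄)/n) = 0.13950 + 3 × √(0.13950×0.86050/200) = 0.13950 + 3 × 0.02450 = 0.21300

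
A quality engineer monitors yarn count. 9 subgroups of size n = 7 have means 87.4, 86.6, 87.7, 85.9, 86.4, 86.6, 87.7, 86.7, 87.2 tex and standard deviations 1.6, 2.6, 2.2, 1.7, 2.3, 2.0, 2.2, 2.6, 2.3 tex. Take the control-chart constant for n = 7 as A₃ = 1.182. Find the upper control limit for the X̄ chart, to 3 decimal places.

89.472

X̄̄ = (87.4 + 86.6 + 87.7 + 85.9 + 86.4 + 86.6 + 87.7 + 86.7 + 87.2) / 9 = 86.9111
s̄ = (1.6 + 2.6 + 2.2 + 1.7 + 2.3 + 2.0 + 2.2 + 2.6 + 2.3) / 9 = 2.1667
UCL = X̄̄ + A₃·s̄ = 86.9111 + 1.182 × 2.1667 = 89.4721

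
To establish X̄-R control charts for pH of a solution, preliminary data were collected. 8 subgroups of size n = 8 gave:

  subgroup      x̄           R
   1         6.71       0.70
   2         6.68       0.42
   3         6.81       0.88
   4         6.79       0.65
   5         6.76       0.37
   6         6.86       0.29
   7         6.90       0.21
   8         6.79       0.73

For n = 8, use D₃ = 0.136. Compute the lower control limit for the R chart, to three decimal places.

0.072

R̄ = (0.70 + 0.42 + 0.88 + 0.65 + 0.37 + 0.29 + 0.21 + 0.73) / 8 = 4.2500 / 8 = 0.5312
LCL_R = D₃·R̄ = 0.136 × 0.5312 = 0.0723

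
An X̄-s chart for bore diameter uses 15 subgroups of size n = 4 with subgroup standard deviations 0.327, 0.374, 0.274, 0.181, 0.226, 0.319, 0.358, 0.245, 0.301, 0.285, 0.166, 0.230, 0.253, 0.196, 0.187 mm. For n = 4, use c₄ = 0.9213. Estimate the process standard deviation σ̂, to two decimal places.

s̄ = (0.327 + 0.374 + 0.274 + 0.181 + 0.226 + 0.319 + 0.358 + 0.245 + 0.301 + 0.285 + 0.166 + 0.230 + 0.253 + 0.196 + 0.187) / 15 = 0.2615
σ̂ = s̄ / c₄ = 0.2615 / 0.9213 = 0.2838

0.28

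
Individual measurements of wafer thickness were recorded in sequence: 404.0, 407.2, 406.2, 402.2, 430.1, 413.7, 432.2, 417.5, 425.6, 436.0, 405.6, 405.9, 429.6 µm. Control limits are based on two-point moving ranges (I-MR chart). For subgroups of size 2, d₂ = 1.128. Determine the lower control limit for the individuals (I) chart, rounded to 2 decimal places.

X̄ = (404.0 + 407.2 + 406.2 + 402.2 + 430.1 + 413.7 + 432.2 + 417.5 + 425.6 + 436.0 + 405.6 + 405.9 + 429.6) / 13 = 416.6000
Moving ranges: 3.2, 1.0, 4.0, 27.9, 16.4, 18.5, 14.7, 8.1, 10.4, 30.4, 0.3, 23.7; M̄R̄ = 158.6000 / 12 = 13.2167
LCL = X̄ − 3·M̄R̄/d₂ = 416.6000 − 3 × 13.2167 / 1.128 = 381.4493

381.45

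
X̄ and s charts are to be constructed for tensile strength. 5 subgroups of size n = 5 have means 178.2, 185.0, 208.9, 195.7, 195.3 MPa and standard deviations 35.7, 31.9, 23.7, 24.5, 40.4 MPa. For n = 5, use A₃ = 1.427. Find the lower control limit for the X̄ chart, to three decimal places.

148.041

X̄̄ = (178.2 + 185.0 + 208.9 + 195.7 + 195.3) / 5 = 192.6200
s̄ = (35.7 + 31.9 + 23.7 + 24.5 + 40.4) / 5 = 31.2400
LCL = X̄̄ − A₃·s̄ = 192.6200 − 1.427 × 31.2400 = 148.0405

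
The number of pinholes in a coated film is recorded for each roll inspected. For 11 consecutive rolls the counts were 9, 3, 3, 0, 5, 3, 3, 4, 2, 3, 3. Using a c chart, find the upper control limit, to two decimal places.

c̄ = (9 + 3 + 3 + 0 + 5 + 3 + 3 + 4 + 2 + 3 + 3) / 11 = 38 / 11 = 3.4545
UCL = c̄ + 3√c̄ = 3.4545 + 3 × √3.4545 = 3.4545 + 3 × 1.8586 = 9.0305

9.03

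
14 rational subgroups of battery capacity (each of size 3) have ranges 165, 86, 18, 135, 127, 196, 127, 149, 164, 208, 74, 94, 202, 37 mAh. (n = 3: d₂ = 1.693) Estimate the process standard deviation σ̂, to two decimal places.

75.18

R̄ = (165 + 86 + 18 + 135 + 127 + 196 + 127 + 149 + 164 + 208 + 74 + 94 + 202 + 37) / 14 = 127.2857
σ̂ = R̄ / d₂ = 127.2857 / 1.693 = 75.1835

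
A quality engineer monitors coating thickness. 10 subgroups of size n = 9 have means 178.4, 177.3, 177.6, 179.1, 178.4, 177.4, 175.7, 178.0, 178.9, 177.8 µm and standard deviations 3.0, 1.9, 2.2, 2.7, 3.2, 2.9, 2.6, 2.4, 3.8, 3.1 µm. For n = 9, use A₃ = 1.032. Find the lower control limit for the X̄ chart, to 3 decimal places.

X̄̄ = (178.4 + 177.3 + 177.6 + 179.1 + 178.4 + 177.4 + 175.7 + 178.0 + 178.9 + 177.8) / 10 = 177.8600
s̄ = (3.0 + 1.9 + 2.2 + 2.7 + 3.2 + 2.9 + 2.6 + 2.4 + 3.8 + 3.1) / 10 = 2.7800
LCL = X̄̄ − A₃·s̄ = 177.8600 − 1.032 × 2.7800 = 174.9910

174.991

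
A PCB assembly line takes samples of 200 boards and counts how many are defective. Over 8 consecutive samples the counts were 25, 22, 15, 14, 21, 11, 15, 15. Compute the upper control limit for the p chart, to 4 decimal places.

0.1458

p̄ = Σdᵢ / (k·n) = 138 / (8 × 200) = 0.08625
UCL = p̄ + 3·√(p̄(1−p̄)/n) = 0.08625 + 3 × √(0.08625×0.91375/200) = 0.08625 + 3 × 0.01985 = 0.14580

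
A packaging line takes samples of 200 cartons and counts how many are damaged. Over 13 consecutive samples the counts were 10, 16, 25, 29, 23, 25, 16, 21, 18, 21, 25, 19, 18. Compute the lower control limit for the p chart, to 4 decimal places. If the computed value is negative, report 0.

0.0380

p̄ = Σdᵢ / (k·n) = 266 / (13 × 200) = 0.10231
LCL = p̄ − 3·√(p̄(1−p̄)/n) = 0.10231 − 3 × 0.02143 = 0.03802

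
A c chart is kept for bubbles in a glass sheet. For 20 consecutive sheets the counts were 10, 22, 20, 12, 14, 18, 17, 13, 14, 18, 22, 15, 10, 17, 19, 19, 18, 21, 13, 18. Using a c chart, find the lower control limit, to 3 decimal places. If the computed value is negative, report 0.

c̄ = (10 + 22 + 20 + 12 + 14 + 18 + 17 + 13 + 14 + 18 + 22 + 15 + 10 + 17 + 19 + 19 + 18 + 21 + 13 + 18) / 20 = 330 / 20 = 16.5000
LCL = c̄ − 3√c̄ = 16.5000 − 3 × 4.0620 = 4.3139

4.314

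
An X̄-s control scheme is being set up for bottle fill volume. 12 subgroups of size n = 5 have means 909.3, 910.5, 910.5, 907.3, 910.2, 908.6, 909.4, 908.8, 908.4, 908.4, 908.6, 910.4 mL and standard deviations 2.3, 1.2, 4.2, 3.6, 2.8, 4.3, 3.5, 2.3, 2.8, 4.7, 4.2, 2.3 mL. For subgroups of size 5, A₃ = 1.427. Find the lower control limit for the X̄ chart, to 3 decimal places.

X̄̄ = (909.3 + 910.5 + 910.5 + 907.3 + 910.2 + 908.6 + 909.4 + 908.8 + 908.4 + 908.4 + 908.6 + 910.4) / 12 = 909.2000
s̄ = (2.3 + 1.2 + 4.2 + 3.6 + 2.8 + 4.3 + 3.5 + 2.3 + 2.8 + 4.7 + 4.2 + 2.3) / 12 = 3.1833
LCL = X̄̄ − A₃·s̄ = 909.2000 − 1.427 × 3.1833 = 904.6574

904.657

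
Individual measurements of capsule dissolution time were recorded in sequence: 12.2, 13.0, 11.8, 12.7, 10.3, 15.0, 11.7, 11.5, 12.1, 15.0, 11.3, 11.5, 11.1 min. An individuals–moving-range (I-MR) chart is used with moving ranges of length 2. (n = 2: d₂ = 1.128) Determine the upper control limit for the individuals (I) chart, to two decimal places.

X̄ = (12.2 + 13.0 + 11.8 + 12.7 + 10.3 + 15.0 + 11.7 + 11.5 + 12.1 + 15.0 + 11.3 + 11.5 + 11.1) / 13 = 12.2462
Moving ranges: 0.8, 1.2, 0.9, 2.4, 4.7, 3.3, 0.2, 0.6, 2.9, 3.7, 0.2, 0.4; M̄R̄ = 21.3000 / 12 = 1.7750
UCL = X̄ + 3·M̄R̄/d₂ = 12.2462 + 3 × 1.7750 / 1.128 = 16.9669

16.97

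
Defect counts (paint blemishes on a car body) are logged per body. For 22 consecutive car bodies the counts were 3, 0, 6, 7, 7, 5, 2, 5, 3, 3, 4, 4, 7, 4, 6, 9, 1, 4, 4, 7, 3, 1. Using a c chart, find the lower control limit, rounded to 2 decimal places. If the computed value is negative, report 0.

0.00

c̄ = (3 + 0 + 6 + 7 + 7 + 5 + 2 + 5 + 3 + 3 + 4 + 4 + 7 + 4 + 6 + 9 + 1 + 4 + 4 + 7 + 3 + 1) / 22 = 95 / 22 = 4.3182
LCL = c̄ − 3√c̄ = 4.3182 − 3 × 2.0780 = -1.9159 → 0 (cannot be negative)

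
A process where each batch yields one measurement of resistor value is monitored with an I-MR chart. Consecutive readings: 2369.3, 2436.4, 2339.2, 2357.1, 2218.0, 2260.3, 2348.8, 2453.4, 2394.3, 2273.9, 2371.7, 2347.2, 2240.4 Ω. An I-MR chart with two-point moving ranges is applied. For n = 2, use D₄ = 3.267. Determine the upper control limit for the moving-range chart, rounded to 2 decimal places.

262.80

Moving ranges: 67.1, 97.2, 17.9, 139.1, 42.3, 88.5, 104.6, 59.1, 120.4, 97.8, 24.5, 106.8; M̄R̄ = 965.3000 / 12 = 80.4417
UCL_MR = D₄·M̄R̄ = 3.267 × 80.4417 = 262.8029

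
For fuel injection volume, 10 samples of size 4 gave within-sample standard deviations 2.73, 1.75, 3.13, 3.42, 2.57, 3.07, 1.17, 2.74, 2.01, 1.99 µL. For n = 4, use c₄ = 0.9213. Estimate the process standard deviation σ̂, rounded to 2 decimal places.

s̄ = (2.73 + 1.75 + 3.13 + 3.42 + 2.57 + 3.07 + 1.17 + 2.74 + 2.01 + 1.99) / 10 = 2.4580
σ̂ = s̄ / c₄ = 2.4580 / 0.9213 = 2.6680

2.67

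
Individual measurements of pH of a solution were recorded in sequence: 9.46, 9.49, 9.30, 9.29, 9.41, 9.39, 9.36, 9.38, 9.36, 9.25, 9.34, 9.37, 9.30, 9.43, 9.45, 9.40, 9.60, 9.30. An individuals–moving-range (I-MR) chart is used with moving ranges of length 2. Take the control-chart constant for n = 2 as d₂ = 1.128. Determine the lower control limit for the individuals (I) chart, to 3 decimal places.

9.157

X̄ = (9.46 + 9.49 + 9.30 + 9.29 + 9.41 + 9.39 + 9.36 + 9.38 + 9.36 + 9.25 + 9.34 + 9.37 + 9.30 + 9.43 + 9.45 + 9.40 + 9.60 + 9.30) / 18 = 9.3822
Moving ranges: 0.03, 0.19, 0.01, 0.12, 0.02, 0.03, 0.02, 0.02, 0.11, 0.09, 0.03, 0.07, 0.13, 0.02, 0.05, 0.20, 0.30; M̄R̄ = 1.4400 / 17 = 0.0847
LCL = X̄ − 3·M̄R̄/d₂ = 9.3822 − 3 × 0.0847 / 1.128 = 9.1569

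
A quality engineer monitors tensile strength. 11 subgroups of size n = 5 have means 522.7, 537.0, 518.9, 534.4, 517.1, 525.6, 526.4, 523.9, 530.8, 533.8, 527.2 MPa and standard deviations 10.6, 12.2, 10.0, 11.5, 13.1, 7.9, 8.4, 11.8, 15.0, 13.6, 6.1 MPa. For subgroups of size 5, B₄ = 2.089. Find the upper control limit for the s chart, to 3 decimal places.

s̄ = (10.6 + 12.2 + 10.0 + 11.5 + 13.1 + 7.9 + 8.4 + 11.8 + 15.0 + 13.6 + 6.1) / 11 = 10.9273
UCL_s = B₄·s̄ = 2.089 × 10.9273 = 22.8271

22.827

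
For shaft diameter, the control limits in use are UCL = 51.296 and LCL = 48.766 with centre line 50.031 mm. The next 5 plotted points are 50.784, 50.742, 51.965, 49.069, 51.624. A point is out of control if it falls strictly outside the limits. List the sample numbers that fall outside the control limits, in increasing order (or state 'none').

3, 5

Compare each point to [48.766, 51.296]: sample 3 = 51.965 > UCL; sample 5 = 51.624 > UCL.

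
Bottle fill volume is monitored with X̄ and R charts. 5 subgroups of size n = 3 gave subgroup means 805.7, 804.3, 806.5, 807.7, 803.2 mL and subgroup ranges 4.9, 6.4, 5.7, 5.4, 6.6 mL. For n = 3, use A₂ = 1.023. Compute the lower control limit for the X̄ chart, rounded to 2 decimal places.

X̄̄ = (805.7 + 804.3 + 806.5 + 807.7 + 803.2) / 5 = 4027.4000 / 5 = 805.4800
R̄ = (4.9 + 6.4 + 5.7 + 5.4 + 6.6) / 5 = 29.0000 / 5 = 5.8000
LCL = X̄̄ − A₂·R̄ = 805.4800 − 1.023 × 5.8000 = 799.5466

799.55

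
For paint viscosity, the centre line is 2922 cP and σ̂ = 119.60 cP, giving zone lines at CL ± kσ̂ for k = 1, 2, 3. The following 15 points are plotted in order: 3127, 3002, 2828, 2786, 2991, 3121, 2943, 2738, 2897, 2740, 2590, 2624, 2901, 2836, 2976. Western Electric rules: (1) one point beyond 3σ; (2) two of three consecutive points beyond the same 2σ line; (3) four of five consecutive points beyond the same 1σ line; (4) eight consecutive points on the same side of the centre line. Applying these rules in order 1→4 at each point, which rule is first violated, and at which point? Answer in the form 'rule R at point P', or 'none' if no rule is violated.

rule 2 at point 12

Zone of each point (C = within 1σ̂, B = 1σ̂–2σ̂, A = 2σ̂–3σ̂, * = beyond 3σ̂; sign = side of CL): 1:+B, 2:+C, 3:-C, 4:-B, 5:+C, 6:+B, 7:+C, 8:-B, 9:-C, 10:-B, 11:-A, 12:-A, 13:-C, 14:-C, 15:+C
Rule 2 (two of three consecutive points beyond the same 2σ limit) is satisfied at point 12.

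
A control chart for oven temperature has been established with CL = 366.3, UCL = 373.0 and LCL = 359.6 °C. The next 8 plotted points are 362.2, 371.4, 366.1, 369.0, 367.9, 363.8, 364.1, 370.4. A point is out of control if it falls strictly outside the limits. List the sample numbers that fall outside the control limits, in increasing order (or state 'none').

none

All 8 points lie within [359.6, 373.0].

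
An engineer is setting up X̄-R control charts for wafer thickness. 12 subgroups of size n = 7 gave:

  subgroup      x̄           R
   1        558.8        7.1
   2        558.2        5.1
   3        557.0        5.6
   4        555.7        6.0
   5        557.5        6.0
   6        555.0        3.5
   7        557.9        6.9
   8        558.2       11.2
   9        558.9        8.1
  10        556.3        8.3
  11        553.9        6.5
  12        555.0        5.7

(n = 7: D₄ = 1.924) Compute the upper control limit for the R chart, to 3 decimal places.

R̄ = (7.1 + 5.1 + 5.6 + 6.0 + 6.0 + 3.5 + 6.9 + 11.2 + 8.1 + 8.3 + 6.5 + 5.7) / 12 = 80.0000 / 12 = 6.6667
UCL_R = D₄·R̄ = 1.924 × 6.6667 = 12.8267

12.827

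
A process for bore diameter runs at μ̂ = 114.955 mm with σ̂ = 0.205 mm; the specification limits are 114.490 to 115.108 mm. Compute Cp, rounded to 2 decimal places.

0.50

Cp = (USL − LSL) / (6σ̂) = (115.108 − 114.490) / (6 × 0.205) = 0.6180 / 1.2300 = 0.5024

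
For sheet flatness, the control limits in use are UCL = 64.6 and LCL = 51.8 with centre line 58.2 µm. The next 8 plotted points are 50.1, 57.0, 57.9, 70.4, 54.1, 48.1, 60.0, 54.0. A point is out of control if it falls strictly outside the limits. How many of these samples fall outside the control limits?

Compare each point to [51.8, 64.6]: sample 1 = 50.1 < LCL; sample 4 = 70.4 > UCL; sample 6 = 48.1 < LCL.

3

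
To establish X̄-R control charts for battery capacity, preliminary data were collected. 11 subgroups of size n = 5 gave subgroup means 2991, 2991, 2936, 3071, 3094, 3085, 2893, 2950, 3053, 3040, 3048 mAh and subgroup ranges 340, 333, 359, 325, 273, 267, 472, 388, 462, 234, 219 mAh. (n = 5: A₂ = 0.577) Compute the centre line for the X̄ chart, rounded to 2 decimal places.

3013.82

X̄̄ = (2991 + 2991 + 2936 + 3071 + 3094 + 3085 + 2893 + 2950 + 3053 + 3040 + 3048) / 11 = 33152.0000 / 11 = 3013.8182
CL = X̄̄ = 3013.8182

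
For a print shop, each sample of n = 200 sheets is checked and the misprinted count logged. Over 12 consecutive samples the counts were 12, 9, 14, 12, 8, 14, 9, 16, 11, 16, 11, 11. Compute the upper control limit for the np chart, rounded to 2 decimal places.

21.96

p̄ = Σdᵢ / (k·n) = 143 / (12 × 200) = 0.05958
UCL = np̄ + 3·√(np̄(1−p̄)) = 11.9167 + 3 × √(11.9167×0.94042) = 11.9167 + 3 × 3.3476 = 21.9596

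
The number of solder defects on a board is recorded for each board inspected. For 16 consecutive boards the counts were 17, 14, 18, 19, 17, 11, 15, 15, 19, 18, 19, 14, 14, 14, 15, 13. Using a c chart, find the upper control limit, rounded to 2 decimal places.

27.66

c̄ = (17 + 14 + 18 + 19 + 17 + 11 + 15 + 15 + 19 + 18 + 19 + 14 + 14 + 14 + 15 + 13) / 16 = 252 / 16 = 15.7500
UCL = c̄ + 3√c̄ = 15.7500 + 3 × √15.7500 = 15.7500 + 3 × 3.9686 = 27.6559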